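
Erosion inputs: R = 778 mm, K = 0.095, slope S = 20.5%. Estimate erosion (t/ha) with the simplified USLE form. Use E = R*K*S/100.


Formula: E = R * K * S / 100  (simplified USLE)
R * K = 778 * 0.095 = 73.91
E = 73.91 * 20.5 / 100 = 15.15 t/ha

15.15


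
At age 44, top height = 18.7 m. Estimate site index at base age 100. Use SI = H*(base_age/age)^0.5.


Formula: SI = H_dom * (base_age / age)^0.5
Age ratio = 100 / 44 = 2.27273
sqrt(age_ratio) = 1.50756
SI = 18.7 * 1.50756 = 28.2 m

28.2


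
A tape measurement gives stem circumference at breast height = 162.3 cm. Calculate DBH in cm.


Formula: DBH = C / pi
DBH = 162.3 / pi
pi = 3.14159...
DBH = 51.7 cm

51.7


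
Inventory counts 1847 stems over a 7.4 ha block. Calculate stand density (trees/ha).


Formula: Stand Density = N_trees / Area_ha
Density = 1847 trees / 7.4 ha
Density = 250 trees/ha

250


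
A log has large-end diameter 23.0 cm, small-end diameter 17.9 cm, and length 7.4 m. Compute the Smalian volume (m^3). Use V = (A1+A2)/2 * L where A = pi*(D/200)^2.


Smalian: V = (A1 + A2)/2 * L,  A = pi*(D/200)^2
A1 = pi*(23.0/200)^2 = 0.041548 m^2
A2 = pi*(17.9/200)^2 = 0.025165 m^2
V = (0.041548+0.025165)/2*7.4 = 0.2468 m^3

0.2468


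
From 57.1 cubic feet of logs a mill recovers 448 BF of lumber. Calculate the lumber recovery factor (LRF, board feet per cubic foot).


Formula: LRF = Lumber Output (BF) / Log Input (ft^3)
LRF = 448 BF / 57.1 ft^3
LRF = 7.85 BF/ft^3

7.85


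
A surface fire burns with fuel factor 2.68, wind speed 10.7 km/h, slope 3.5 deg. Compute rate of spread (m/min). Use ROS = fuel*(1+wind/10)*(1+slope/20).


Formula: ROS = fuel * (1 + wind/10) * (1 + slope/20)
Wind factor = 1 + 10.7/10 = 2.07
Slope factor = 1 + 3.5/20 = 1.175
ROS = 2.68 * 2.07 * 1.175 = 6.52 m/min

6.52


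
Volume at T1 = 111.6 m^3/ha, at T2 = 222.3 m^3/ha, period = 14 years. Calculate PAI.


Formula: PAI = (V_T2 - V_T1) / (T2 - T1)
Volume increment = 222.3 - 111.6 = 110.7 m^3/ha
PAI = 110.7 / 14 = 7.91 m^3/ha/year

7.91


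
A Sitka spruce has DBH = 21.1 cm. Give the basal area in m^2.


Formula: BA = pi * (DBH/2)^2 / 10000  (cm^2 to m^2)
Radius = DBH/2 = 21.1/2 = 10.55 cm
BA = pi * 10.55^2 / 10000
   = 349.6671 cm^2 / 10000
   = 0.035 m^2

0.035


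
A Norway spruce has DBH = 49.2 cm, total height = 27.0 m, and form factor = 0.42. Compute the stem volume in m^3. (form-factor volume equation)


Formula: V = pi * (DBH/200)^2 * H * ff
Radius = DBH/200 = 49.2/200 = 0.246 m
Radius^2 = 0.246^2 = 0.060516 m^2
V = pi * 0.060516 * 27.0 * 0.42
V = 2.156 m^3

2.156


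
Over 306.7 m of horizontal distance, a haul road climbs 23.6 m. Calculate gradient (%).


Formula: Gradient = rise / run * 100
Gradient = 23.6 / 306.7 * 100 = 7.7%

7.7


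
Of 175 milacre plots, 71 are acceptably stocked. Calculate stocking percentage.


Formula: Stocking % = stocked plots / total plots * 100
Stocking = 71 / 175 * 100
Stocking = 0.4057 * 100 = 40.6%

40.6


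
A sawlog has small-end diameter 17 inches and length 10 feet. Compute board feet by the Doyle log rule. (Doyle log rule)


Doyle: BF = (D - 4)^2 * L / 16
Adjusted diameter = 17 - 4 = 13 in
(D-4)^2 = 13^2 = 169
BF = 169 * 10 / 16 = 106 BF

106


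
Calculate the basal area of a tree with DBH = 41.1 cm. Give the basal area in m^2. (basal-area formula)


Formula: BA = pi * (DBH/2)^2 / 10000  (cm^2 to m^2)
Radius = DBH/2 = 41.1/2 = 20.55 cm
BA = pi * 20.55^2 / 10000
   = 1326.7024 cm^2 / 10000
   = 0.1327 m^2

0.1327


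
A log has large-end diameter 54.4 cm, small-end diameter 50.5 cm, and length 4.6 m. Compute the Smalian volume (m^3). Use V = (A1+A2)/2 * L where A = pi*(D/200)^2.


Smalian: V = (A1 + A2)/2 * L,  A = pi*(D/200)^2
A1 = pi*(54.4/200)^2 = 0.232428 m^2
A2 = pi*(50.5/200)^2 = 0.200296 m^2
V = (0.232428+0.200296)/2*4.6 = 0.9953 m^3

0.9953


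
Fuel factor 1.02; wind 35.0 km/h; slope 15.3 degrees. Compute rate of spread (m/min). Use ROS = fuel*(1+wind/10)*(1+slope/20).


Formula: ROS = fuel * (1 + wind/10) * (1 + slope/20)
Wind factor = 1 + 35.0/10 = 4.5
Slope factor = 1 + 15.3/20 = 1.765
ROS = 1.02 * 4.5 * 1.765 = 8.1 m/min

8.1


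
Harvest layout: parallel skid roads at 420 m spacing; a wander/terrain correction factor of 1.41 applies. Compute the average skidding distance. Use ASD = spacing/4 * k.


Formula: ASD = (spacing / 4) * correction
Uncorrected distance = spacing / 4 = 420 / 4 = 105 m
ASD = 105 * 1.41 = 148 m

148


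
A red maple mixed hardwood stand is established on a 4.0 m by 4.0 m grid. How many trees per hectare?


Formula: TPH = 10000 m^2/ha / (spacing_x * spacing_y)
Area per tree = 4.0 m * 4.0 m = 16.0 m^2
TPH = 10000 / 16.0 = 625 trees/ha

625


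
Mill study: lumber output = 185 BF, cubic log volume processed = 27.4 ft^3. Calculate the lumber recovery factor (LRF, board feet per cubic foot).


Formula: LRF = Lumber Output (BF) / Log Input (ft^3)
LRF = 185 BF / 27.4 ft^3
LRF = 6.75 BF/ft^3

6.75


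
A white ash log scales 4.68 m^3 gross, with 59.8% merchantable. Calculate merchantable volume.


Formula: MV = V_total * (merchantable_pct / 100)
Merchantable fraction = 59.8% / 100 = 0.598
MV = 4.68 m^3 * 0.598 = 2.799 m^3

2.799


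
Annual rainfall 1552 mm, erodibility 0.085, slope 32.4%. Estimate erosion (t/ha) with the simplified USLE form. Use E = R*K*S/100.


Formula: E = R * K * S / 100  (simplified USLE)
R * K = 1552 * 0.085 = 131.92
E = 131.92 * 32.4 / 100 = 42.74 t/ha

42.74


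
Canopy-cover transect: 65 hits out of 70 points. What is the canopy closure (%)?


Formula: Canopy closure = covered points / total points * 100
Closure = 65 / 70 * 100
Closure = 0.9286 * 100 = 92.9%

92.9


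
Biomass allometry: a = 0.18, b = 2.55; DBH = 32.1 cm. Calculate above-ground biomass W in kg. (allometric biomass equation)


Formula: W = a * DBH^b  (allometric power law)
DBH^b = 32.1^2.55 = 6943.6502
W = 0.18 * 6943.6502 = 1249.9 kg

1249.9


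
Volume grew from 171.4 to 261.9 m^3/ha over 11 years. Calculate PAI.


Formula: PAI = (V_T2 - V_T1) / (T2 - T1)
Volume increment = 261.9 - 171.4 = 90.5 m^3/ha
PAI = 90.5 / 11 = 8.23 m^3/ha/year

8.23


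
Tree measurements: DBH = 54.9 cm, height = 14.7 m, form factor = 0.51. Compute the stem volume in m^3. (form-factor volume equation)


Formula: V = pi * (DBH/200)^2 * H * ff
Radius = DBH/200 = 54.9/200 = 0.2745 m
Radius^2 = 0.2745^2 = 0.07535025 m^2
V = pi * 0.07535025 * 14.7 * 0.51
V = 1.775 m^3

1.775


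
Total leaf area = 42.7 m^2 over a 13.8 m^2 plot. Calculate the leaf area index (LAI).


Formula: LAI = total leaf area / ground area  (dimensionless)
LAI = 42.7 m^2 / 13.8 m^2
LAI = 3.09

3.09


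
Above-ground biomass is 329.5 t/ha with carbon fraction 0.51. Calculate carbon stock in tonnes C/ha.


Formula: Carbon Stock = Biomass * Carbon Fraction
C = 329.5 t/ha * 0.51
C = 168.0 t C/ha

168.0


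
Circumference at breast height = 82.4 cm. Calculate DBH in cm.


Formula: DBH = C / pi
DBH = 82.4 / pi
pi = 3.14159...
DBH = 26.2 cm

26.2


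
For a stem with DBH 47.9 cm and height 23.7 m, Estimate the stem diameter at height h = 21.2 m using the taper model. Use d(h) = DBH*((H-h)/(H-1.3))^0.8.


Taper: d(h) = DBH * ((H - h) / (H - 1.3))^0.8
Numerator = H - h = 23.7 - 21.2 = 2.5 m
Denominator = H - 1.3 = 23.7 - 1.3 = 22.4 m
Ratio = 2.5 / 22.4 = 0.11161
d = 47.9 * 0.11161^0.8 = 8.3 cm

8.3


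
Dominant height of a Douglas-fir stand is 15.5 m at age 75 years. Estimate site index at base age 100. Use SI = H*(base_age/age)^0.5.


Formula: SI = H_dom * (base_age / age)^0.5
Age ratio = 100 / 75 = 1.33333
sqrt(age_ratio) = 1.1547
SI = 15.5 * 1.1547 = 17.9 m

17.9


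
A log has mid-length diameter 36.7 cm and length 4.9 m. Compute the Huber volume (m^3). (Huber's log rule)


Huber: V = Am * L,  Am = pi*(Dm/200)^2
Am = pi*(36.7/200)^2 = 0.105784 m^2
V = 0.105784*4.9 = 0.5183 m^3

0.5183


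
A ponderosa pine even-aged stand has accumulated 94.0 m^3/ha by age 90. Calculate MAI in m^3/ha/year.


Formula: MAI = Total Volume / Stand Age
MAI = 94.0 m^3/ha / 90 years
MAI = 1.04 m^3/ha/year

1.04


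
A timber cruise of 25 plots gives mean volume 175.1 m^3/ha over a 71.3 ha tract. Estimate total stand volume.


Formula: Total Volume = Mean Volume per ha * Total Area
Total Volume = 175.1 m^3/ha * 71.3 ha
Total Volume = 12485 m^3

12485


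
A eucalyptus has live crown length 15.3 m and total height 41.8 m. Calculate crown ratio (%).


Formula: Crown Ratio = (Crown Length / Total Height) * 100
CR = (15.3 m / 41.8 m) * 100
CR = 0.366 * 100 = 36.6%

36.6


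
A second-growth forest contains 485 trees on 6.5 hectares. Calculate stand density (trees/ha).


Formula: Stand Density = N_trees / Area_ha
Density = 485 trees / 6.5 ha
Density = 75 trees/ha

75


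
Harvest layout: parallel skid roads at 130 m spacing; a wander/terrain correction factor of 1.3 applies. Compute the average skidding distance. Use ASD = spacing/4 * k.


Formula: ASD = (spacing / 4) * correction
Uncorrected distance = spacing / 4 = 130 / 4 = 32.5 m
ASD = 32.5 * 1.3 = 42 m

42


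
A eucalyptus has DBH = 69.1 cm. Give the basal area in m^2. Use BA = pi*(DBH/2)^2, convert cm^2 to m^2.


Formula: BA = pi * (DBH/2)^2 / 10000  (cm^2 to m^2)
Radius = DBH/2 = 69.1/2 = 34.55 cm
BA = pi * 34.55^2 / 10000
   = 3750.127 cm^2 / 10000
   = 0.375 m^2

0.375


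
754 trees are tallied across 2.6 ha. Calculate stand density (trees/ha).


Formula: Stand Density = N_trees / Area_ha
Density = 754 trees / 2.6 ha
Density = 290 trees/ha

290


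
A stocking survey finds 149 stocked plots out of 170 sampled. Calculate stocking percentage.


Formula: Stocking % = stocked plots / total plots * 100
Stocking = 149 / 170 * 100
Stocking = 0.8765 * 100 = 87.6%

87.6


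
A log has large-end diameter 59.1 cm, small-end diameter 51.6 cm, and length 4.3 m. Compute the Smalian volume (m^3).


Smalian: V = (A1 + A2)/2 * L,  A = pi*(D/200)^2
A1 = pi*(59.1/200)^2 = 0.274325 m^2
A2 = pi*(51.6/200)^2 = 0.209117 m^2
V = (0.274325+0.209117)/2*4.3 = 1.0394 m^3

1.0394


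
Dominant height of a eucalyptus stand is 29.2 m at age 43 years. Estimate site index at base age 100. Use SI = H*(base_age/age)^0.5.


Formula: SI = H_dom * (base_age / age)^0.5
Age ratio = 100 / 43 = 2.32558
sqrt(age_ratio) = 1.52499
SI = 29.2 * 1.52499 = 44.5 m

44.5


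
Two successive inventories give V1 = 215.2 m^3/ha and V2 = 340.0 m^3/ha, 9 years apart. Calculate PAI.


Formula: PAI = (V_T2 - V_T1) / (T2 - T1)
Volume increment = 340.0 - 215.2 = 124.8 m^3/ha
PAI = 124.8 / 9 = 13.87 m^3/ha/year

13.87


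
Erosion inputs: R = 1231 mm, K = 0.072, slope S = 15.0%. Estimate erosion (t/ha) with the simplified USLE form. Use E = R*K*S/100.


Formula: E = R * K * S / 100  (simplified USLE)
R * K = 1231 * 0.072 = 88.632
E = 88.632 * 15.0 / 100 = 13.29 t/ha

13.29


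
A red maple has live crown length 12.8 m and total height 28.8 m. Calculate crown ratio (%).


Formula: Crown Ratio = (Crown Length / Total Height) * 100
CR = (12.8 m / 28.8 m) * 100
CR = 0.4444 * 100 = 44.4%

44.4


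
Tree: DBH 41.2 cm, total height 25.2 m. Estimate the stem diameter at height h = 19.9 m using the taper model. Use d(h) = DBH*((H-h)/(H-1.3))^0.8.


Taper: d(h) = DBH * ((H - h) / (H - 1.3))^0.8
Numerator = H - h = 25.2 - 19.9 = 5.3 m
Denominator = H - 1.3 = 25.2 - 1.3 = 23.9 m
Ratio = 5.3 / 23.9 = 0.22176
d = 41.2 * 0.22176^0.8 = 12.3 cm

12.3


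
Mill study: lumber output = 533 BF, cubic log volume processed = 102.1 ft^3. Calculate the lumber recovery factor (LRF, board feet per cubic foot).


Formula: LRF = Lumber Output (BF) / Log Input (ft^3)
LRF = 533 BF / 102.1 ft^3
LRF = 5.22 BF/ft^3

5.22


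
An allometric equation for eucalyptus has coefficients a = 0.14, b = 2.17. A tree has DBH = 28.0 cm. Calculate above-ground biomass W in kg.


Formula: W = a * DBH^b  (allometric power law)
DBH^b = 28.0^2.17 = 1381.4429
W = 0.14 * 1381.4429 = 193.4 kg

193.4


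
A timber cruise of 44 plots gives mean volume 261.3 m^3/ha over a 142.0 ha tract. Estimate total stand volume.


Formula: Total Volume = Mean Volume per ha * Total Area
Total Volume = 261.3 m^3/ha * 142.0 ha
Total Volume = 37105 m^3

37105


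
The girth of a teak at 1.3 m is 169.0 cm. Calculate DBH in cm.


Formula: DBH = C / pi
DBH = 169.0 / pi
pi = 3.14159...
DBH = 53.8 cm

53.8


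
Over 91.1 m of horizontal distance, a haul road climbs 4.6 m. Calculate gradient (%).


Formula: Gradient = rise / run * 100
Gradient = 4.6 / 91.1 * 100 = 5.0%

5.0


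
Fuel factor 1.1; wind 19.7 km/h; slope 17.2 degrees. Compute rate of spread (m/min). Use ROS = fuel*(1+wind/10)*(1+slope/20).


Formula: ROS = fuel * (1 + wind/10) * (1 + slope/20)
Wind factor = 1 + 19.7/10 = 2.97
Slope factor = 1 + 17.2/20 = 1.86
ROS = 1.1 * 2.97 * 1.86 = 6.08 m/min

6.08


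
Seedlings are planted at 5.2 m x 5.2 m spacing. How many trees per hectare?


Formula: TPH = 10000 m^2/ha / (spacing_x * spacing_y)
Area per tree = 5.2 m * 5.2 m = 27.04 m^2
TPH = 10000 / 27.04 = 370 trees/ha

370


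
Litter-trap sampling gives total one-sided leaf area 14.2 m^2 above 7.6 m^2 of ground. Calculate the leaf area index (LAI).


Formula: LAI = total leaf area / ground area  (dimensionless)
LAI = 14.2 m^2 / 7.6 m^2
LAI = 1.87

1.87


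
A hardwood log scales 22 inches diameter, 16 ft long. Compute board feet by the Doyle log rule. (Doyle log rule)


Doyle: BF = (D - 4)^2 * L / 16
Adjusted diameter = 22 - 4 = 18 in
(D-4)^2 = 18^2 = 324
BF = 324 * 16 / 16 = 324 BF

324


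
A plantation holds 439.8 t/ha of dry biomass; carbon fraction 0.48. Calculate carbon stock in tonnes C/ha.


Formula: Carbon Stock = Biomass * Carbon Fraction
C = 439.8 t/ha * 0.48
C = 211.1 t C/ha

211.1


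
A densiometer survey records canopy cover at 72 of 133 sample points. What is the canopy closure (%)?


Formula: Canopy closure = covered points / total points * 100
Closure = 72 / 133 * 100
Closure = 0.5414 * 100 = 54.1%

54.1


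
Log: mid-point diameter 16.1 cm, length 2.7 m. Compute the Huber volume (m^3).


Huber: V = Am * L,  Am = pi*(Dm/200)^2
Am = pi*(16.1/200)^2 = 0.020358 m^2
V = 0.020358*2.7 = 0.055 m^3

0.055


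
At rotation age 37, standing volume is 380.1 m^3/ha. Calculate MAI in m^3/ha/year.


Formula: MAI = Total Volume / Stand Age
MAI = 380.1 m^3/ha / 37 years
MAI = 10.27 m^3/ha/year

10.27


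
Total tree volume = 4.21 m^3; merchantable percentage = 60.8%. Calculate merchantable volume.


Formula: MV = V_total * (merchantable_pct / 100)
Merchantable fraction = 60.8% / 100 = 0.608
MV = 4.21 m^3 * 0.608 = 2.56 m^3

2.56


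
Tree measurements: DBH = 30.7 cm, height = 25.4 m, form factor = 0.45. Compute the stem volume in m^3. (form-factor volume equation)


Formula: V = pi * (DBH/200)^2 * H * ff
Radius = DBH/200 = 30.7/200 = 0.1535 m
Radius^2 = 0.1535^2 = 0.02356225 m^2
V = pi * 0.02356225 * 25.4 * 0.45
V = 0.846 m^3

0.846


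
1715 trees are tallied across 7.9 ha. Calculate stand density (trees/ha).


Formula: Stand Density = N_trees / Area_ha
Density = 1715 trees / 7.9 ha
Density = 217 trees/ha

217


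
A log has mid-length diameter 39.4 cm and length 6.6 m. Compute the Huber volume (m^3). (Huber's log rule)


Huber: V = Am * L,  Am = pi*(Dm/200)^2
Am = pi*(39.4/200)^2 = 0.121922 m^2
V = 0.121922*6.6 = 0.8047 m^3

0.8047


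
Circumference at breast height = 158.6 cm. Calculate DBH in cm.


Formula: DBH = C / pi
DBH = 158.6 / pi
pi = 3.14159...
DBH = 50.5 cm

50.5


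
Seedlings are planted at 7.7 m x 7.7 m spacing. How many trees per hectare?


Formula: TPH = 10000 m^2/ha / (spacing_x * spacing_y)
Area per tree = 7.7 m * 7.7 m = 59.29 m^2
TPH = 10000 / 59.29 = 169 trees/ha

169


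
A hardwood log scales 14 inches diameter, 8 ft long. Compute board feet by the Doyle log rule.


Doyle: BF = (D - 4)^2 * L / 16
Adjusted diameter = 14 - 4 = 10 in
(D-4)^2 = 10^2 = 100
BF = 100 * 8 / 16 = 50 BF

50


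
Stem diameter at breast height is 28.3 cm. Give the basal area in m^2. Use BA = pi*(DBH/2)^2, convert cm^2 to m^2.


Formula: BA = pi * (DBH/2)^2 / 10000  (cm^2 to m^2)
Radius = DBH/2 = 28.3/2 = 14.15 cm
BA = pi * 14.15^2 / 10000
   = 629.0175 cm^2 / 10000
   = 0.0629 m^2

0.0629


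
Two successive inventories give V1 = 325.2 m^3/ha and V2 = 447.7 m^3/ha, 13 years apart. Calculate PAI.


Formula: PAI = (V_T2 - V_T1) / (T2 - T1)
Volume increment = 447.7 - 325.2 = 122.5 m^3/ha
PAI = 122.5 / 13 = 9.42 m^3/ha/year

9.42


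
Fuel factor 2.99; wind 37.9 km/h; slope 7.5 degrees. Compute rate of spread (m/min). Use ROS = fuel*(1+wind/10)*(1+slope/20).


Formula: ROS = fuel * (1 + wind/10) * (1 + slope/20)
Wind factor = 1 + 37.9/10 = 4.79
Slope factor = 1 + 7.5/20 = 1.375
ROS = 2.99 * 4.79 * 1.375 = 19.69 m/min

19.69


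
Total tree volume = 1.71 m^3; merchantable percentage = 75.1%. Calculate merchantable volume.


Formula: MV = V_total * (merchantable_pct / 100)
Merchantable fraction = 75.1% / 100 = 0.751
MV = 1.71 m^3 * 0.751 = 1.284 m^3

1.284


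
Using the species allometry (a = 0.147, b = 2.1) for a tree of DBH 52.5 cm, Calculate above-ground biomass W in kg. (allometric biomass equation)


Formula: W = a * DBH^b  (allometric power law)
DBH^b = 52.5^2.1 = 4095.7603
W = 0.147 * 4095.7603 = 602.1 kg

602.1


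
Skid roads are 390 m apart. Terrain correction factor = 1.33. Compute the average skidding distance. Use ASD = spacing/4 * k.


Formula: ASD = (spacing / 4) * correction
Uncorrected distance = spacing / 4 = 390 / 4 = 97.5 m
ASD = 97.5 * 1.33 = 130 m

130


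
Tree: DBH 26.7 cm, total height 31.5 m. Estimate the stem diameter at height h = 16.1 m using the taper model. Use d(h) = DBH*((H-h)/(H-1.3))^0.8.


Taper: d(h) = DBH * ((H - h) / (H - 1.3))^0.8
Numerator = H - h = 31.5 - 16.1 = 15.4 m
Denominator = H - 1.3 = 31.5 - 1.3 = 30.2 m
Ratio = 15.4 / 30.2 = 0.50993
d = 26.7 * 0.50993^0.8 = 15.6 cm

15.6


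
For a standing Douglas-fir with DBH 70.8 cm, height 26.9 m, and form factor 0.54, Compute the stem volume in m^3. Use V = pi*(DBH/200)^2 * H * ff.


Formula: V = pi * (DBH/200)^2 * H * ff
Radius = DBH/200 = 70.8/200 = 0.354 m
Radius^2 = 0.354^2 = 0.125316 m^2
V = pi * 0.125316 * 26.9 * 0.54
V = 5.719 m^3

5.719


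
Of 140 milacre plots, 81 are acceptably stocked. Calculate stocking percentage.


Formula: Stocking % = stocked plots / total plots * 100
Stocking = 81 / 140 * 100
Stocking = 0.5786 * 100 = 57.9%

57.9


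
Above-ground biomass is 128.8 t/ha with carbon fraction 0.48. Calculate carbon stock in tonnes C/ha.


Formula: Carbon Stock = Biomass * Carbon Fraction
C = 128.8 t/ha * 0.48
C = 61.8 t C/ha

61.8


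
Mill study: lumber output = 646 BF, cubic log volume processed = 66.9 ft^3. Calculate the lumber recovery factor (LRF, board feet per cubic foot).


Formula: LRF = Lumber Output (BF) / Log Input (ft^3)
LRF = 646 BF / 66.9 ft^3
LRF = 9.66 BF/ft^3

9.66


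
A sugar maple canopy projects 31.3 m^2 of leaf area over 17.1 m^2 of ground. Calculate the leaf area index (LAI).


Formula: LAI = total leaf area / ground area  (dimensionless)
LAI = 31.3 m^2 / 17.1 m^2
LAI = 1.83

1.83


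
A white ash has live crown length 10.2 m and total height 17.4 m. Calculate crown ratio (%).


Formula: Crown Ratio = (Crown Length / Total Height) * 100
CR = (10.2 m / 17.4 m) * 100
CR = 0.5862 * 100 = 58.6%

58.6


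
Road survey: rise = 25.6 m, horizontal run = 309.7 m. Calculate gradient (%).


Formula: Gradient = rise / run * 100
Gradient = 25.6 / 309.7 * 100 = 8.3%

8.3


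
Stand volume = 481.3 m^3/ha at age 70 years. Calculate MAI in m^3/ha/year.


Formula: MAI = Total Volume / Stand Age
MAI = 481.3 m^3/ha / 70 years
MAI = 6.88 m^3/ha/year

6.88


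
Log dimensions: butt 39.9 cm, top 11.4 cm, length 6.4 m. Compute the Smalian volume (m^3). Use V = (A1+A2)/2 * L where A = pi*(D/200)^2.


Smalian: V = (A1 + A2)/2 * L,  A = pi*(D/200)^2
A1 = pi*(39.9/200)^2 = 0.125036 m^2
A2 = pi*(11.4/200)^2 = 0.010207 m^2
V = (0.125036+0.010207)/2*6.4 = 0.4328 m^3

0.4328


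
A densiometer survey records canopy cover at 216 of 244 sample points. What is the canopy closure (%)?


Formula: Canopy closure = covered points / total points * 100
Closure = 216 / 244 * 100
Closure = 0.8852 * 100 = 88.5%

88.5


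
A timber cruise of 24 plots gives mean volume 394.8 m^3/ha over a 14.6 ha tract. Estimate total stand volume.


Formula: Total Volume = Mean Volume per ha * Total Area
Total Volume = 394.8 m^3/ha * 14.6 ha
Total Volume = 5764 m^3

5764


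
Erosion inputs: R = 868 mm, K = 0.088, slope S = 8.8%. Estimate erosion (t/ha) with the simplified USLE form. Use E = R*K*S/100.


Formula: E = R * K * S / 100  (simplified USLE)
R * K = 868 * 0.088 = 76.384
E = 76.384 * 8.8 / 100 = 6.72 t/ha

6.72


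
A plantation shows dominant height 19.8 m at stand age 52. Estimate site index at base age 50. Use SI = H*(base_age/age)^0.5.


Formula: SI = H_dom * (base_age / age)^0.5
Age ratio = 50 / 52 = 0.96154
sqrt(age_ratio) = 0.98058
SI = 19.8 * 0.98058 = 19.4 m

19.4


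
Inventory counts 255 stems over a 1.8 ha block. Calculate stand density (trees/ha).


Formula: Stand Density = N_trees / Area_ha
Density = 255 trees / 1.8 ha
Density = 142 trees/ha

142


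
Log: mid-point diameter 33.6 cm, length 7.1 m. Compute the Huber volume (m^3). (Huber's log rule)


Huber: V = Am * L,  Am = pi*(Dm/200)^2
Am = pi*(33.6/200)^2 = 0.088668 m^2
V = 0.088668*7.1 = 0.6295 m^3

0.6295


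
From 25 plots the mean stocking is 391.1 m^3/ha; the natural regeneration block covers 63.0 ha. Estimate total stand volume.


Formula: Total Volume = Mean Volume per ha * Total Area
Total Volume = 391.1 m^3/ha * 63.0 ha
Total Volume = 24639 m^3

24639


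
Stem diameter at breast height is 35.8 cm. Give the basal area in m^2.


Formula: BA = pi * (DBH/2)^2 / 10000  (cm^2 to m^2)
Radius = DBH/2 = 35.8/2 = 17.9 cm
BA = pi * 17.9^2 / 10000
   = 1006.5977 cm^2 / 10000
   = 0.1007 m^2

0.1007


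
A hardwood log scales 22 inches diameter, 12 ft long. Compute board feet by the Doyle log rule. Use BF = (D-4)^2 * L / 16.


Doyle: BF = (D - 4)^2 * L / 16
Adjusted diameter = 22 - 4 = 18 in
(D-4)^2 = 18^2 = 324
BF = 324 * 12 / 16 = 243 BF

243


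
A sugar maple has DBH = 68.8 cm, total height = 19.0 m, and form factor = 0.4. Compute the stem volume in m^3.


Formula: V = pi * (DBH/200)^2 * H * ff
Radius = DBH/200 = 68.8/200 = 0.344 m
Radius^2 = 0.344^2 = 0.118336 m^2
V = pi * 0.118336 * 19.0 * 0.4
V = 2.825 m^3

2.825


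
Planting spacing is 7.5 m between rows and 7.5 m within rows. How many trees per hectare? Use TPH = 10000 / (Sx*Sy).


Formula: TPH = 10000 m^2/ha / (spacing_x * spacing_y)
Area per tree = 7.5 m * 7.5 m = 56.25 m^2
TPH = 10000 / 56.25 = 178 trees/ha

178


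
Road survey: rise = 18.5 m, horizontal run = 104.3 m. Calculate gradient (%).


Formula: Gradient = rise / run * 100
Gradient = 18.5 / 104.3 * 100 = 17.7%

17.7


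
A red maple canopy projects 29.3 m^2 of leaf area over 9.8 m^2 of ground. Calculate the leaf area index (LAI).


Formula: LAI = total leaf area / ground area  (dimensionless)
LAI = 29.3 m^2 / 9.8 m^2
LAI = 2.99

2.99


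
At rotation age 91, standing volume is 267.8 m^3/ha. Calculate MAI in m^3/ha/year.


Formula: MAI = Total Volume / Stand Age
MAI = 267.8 m^3/ha / 91 years
MAI = 2.94 m^3/ha/year

2.94


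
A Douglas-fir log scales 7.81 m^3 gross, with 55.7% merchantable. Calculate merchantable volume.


Formula: MV = V_total * (merchantable_pct / 100)
Merchantable fraction = 55.7% / 100 = 0.557
MV = 7.81 m^3 * 0.557 = 4.35 m^3

4.35


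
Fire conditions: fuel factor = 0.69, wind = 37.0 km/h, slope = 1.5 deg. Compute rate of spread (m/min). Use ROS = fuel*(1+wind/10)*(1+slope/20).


Formula: ROS = fuel * (1 + wind/10) * (1 + slope/20)
Wind factor = 1 + 37.0/10 = 4.7
Slope factor = 1 + 1.5/20 = 1.075
ROS = 0.69 * 4.7 * 1.075 = 3.49 m/min

3.49


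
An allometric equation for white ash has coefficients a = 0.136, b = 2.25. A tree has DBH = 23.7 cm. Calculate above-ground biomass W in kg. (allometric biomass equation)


Formula: W = a * DBH^b  (allometric power law)
DBH^b = 23.7^2.25 = 1239.3209
W = 0.136 * 1239.3209 = 168.5 kg

168.5


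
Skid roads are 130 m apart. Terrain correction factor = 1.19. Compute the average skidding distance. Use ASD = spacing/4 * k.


Formula: ASD = (spacing / 4) * correction
Uncorrected distance = spacing / 4 = 130 / 4 = 32.5 m
ASD = 32.5 * 1.19 = 39 m

39


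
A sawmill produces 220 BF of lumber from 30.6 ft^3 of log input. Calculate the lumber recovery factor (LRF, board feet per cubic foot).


Formula: LRF = Lumber Output (BF) / Log Input (ft^3)
LRF = 220 BF / 30.6 ft^3
LRF = 7.19 BF/ft^3

7.19


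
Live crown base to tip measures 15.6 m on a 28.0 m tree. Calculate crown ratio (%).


Formula: Crown Ratio = (Crown Length / Total Height) * 100
CR = (15.6 m / 28.0 m) * 100
CR = 0.5571 * 100 = 55.7%

55.7


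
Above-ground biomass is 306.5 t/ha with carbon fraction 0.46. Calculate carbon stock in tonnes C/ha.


Formula: Carbon Stock = Biomass * Carbon Fraction
C = 306.5 t/ha * 0.46
C = 141.0 t C/ha

141.0


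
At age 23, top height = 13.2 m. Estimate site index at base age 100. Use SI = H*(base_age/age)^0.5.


Formula: SI = H_dom * (base_age / age)^0.5
Age ratio = 100 / 23 = 4.34783
sqrt(age_ratio) = 2.08514
SI = 13.2 * 2.08514 = 27.5 m

27.5


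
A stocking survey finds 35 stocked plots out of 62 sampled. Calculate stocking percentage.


Formula: Stocking % = stocked plots / total plots * 100
Stocking = 35 / 62 * 100
Stocking = 0.5645 * 100 = 56.5%

56.5


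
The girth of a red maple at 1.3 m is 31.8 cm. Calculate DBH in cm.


Formula: DBH = C / pi
DBH = 31.8 / pi
pi = 3.14159...
DBH = 10.1 cm

10.1


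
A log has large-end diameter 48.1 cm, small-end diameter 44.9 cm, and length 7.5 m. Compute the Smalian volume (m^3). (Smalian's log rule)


Smalian: V = (A1 + A2)/2 * L,  A = pi*(D/200)^2
A1 = pi*(48.1/200)^2 = 0.181711 m^2
A2 = pi*(44.9/200)^2 = 0.158337 m^2
V = (0.181711+0.158337)/2*7.5 = 1.2752 m^3

1.2752


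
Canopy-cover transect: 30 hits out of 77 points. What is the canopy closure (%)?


Formula: Canopy closure = covered points / total points * 100
Closure = 30 / 77 * 100
Closure = 0.3896 * 100 = 39.0%

39.0


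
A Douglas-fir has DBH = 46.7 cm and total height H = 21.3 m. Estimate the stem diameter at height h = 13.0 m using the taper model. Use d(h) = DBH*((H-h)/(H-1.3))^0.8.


Taper: d(h) = DBH * ((H - h) / (H - 1.3))^0.8
Numerator = H - h = 21.3 - 13.0 = 8.3 m
Denominator = H - 1.3 = 21.3 - 1.3 = 20.0 m
Ratio = 8.3 / 20.0 = 0.415
d = 46.7 * 0.415^0.8 = 23.1 cm

23.1


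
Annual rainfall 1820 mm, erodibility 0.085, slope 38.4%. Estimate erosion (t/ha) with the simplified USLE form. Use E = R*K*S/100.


Formula: E = R * K * S / 100  (simplified USLE)
R * K = 1820 * 0.085 = 154.7
E = 154.7 * 38.4 / 100 = 59.4 t/ha

59.4


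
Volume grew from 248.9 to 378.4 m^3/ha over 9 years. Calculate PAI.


Formula: PAI = (V_T2 - V_T1) / (T2 - T1)
Volume increment = 378.4 - 248.9 = 129.5 m^3/ha
PAI = 129.5 / 9 = 14.39 m^3/ha/year

14.39


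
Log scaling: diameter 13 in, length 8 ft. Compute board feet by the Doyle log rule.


Doyle: BF = (D - 4)^2 * L / 16
Adjusted diameter = 13 - 4 = 9 in
(D-4)^2 = 9^2 = 81
BF = 81 * 8 / 16 = 41 BF

41


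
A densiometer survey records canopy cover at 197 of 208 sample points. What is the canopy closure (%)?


Formula: Canopy closure = covered points / total points * 100
Closure = 197 / 208 * 100
Closure = 0.9471 * 100 = 94.7%

94.7


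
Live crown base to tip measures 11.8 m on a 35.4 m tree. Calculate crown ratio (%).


Formula: Crown Ratio = (Crown Length / Total Height) * 100
CR = (11.8 m / 35.4 m) * 100
CR = 0.3333 * 100 = 33.3%

33.3


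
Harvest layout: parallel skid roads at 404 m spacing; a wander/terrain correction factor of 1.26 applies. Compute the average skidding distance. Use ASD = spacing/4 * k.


Formula: ASD = (spacing / 4) * correction
Uncorrected distance = spacing / 4 = 404 / 4 = 101 m
ASD = 101 * 1.26 = 127 m

127


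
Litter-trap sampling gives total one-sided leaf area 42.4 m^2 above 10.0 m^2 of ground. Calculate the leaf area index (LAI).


Formula: LAI = total leaf area / ground area  (dimensionless)
LAI = 42.4 m^2 / 10.0 m^2
LAI = 4.24

4.24


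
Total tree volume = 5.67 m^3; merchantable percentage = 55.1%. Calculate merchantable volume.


Formula: MV = V_total * (merchantable_pct / 100)
Merchantable fraction = 55.1% / 100 = 0.551
MV = 5.67 m^3 * 0.551 = 3.124 m^3

3.124


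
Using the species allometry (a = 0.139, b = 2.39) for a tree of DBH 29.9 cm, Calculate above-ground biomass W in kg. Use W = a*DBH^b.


Formula: W = a * DBH^b  (allometric power law)
DBH^b = 29.9^2.39 = 3363.9857
W = 0.139 * 3363.9857 = 467.6 kg

467.6


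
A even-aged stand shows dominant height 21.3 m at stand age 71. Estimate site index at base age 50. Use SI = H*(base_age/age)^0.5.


Formula: SI = H_dom * (base_age / age)^0.5
Age ratio = 50 / 71 = 0.70423
sqrt(age_ratio) = 0.83918
SI = 21.3 * 0.83918 = 17.9 m

17.9


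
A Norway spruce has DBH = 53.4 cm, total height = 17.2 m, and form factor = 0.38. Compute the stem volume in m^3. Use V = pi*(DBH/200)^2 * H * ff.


Formula: V = pi * (DBH/200)^2 * H * ff
Radius = DBH/200 = 53.4/200 = 0.267 m
Radius^2 = 0.267^2 = 0.071289 m^2
V = pi * 0.071289 * 17.2 * 0.38
V = 1.464 m^3

1.464


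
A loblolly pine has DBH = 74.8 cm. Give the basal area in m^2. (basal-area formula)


Formula: BA = pi * (DBH/2)^2 / 10000  (cm^2 to m^2)
Radius = DBH/2 = 74.8/2 = 37.4 cm
BA = pi * 37.4^2 / 10000
   = 4394.3341 cm^2 / 10000
   = 0.4394 m^2

0.4394


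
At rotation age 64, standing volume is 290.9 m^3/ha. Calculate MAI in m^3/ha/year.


Formula: MAI = Total Volume / Stand Age
MAI = 290.9 m^3/ha / 64 years
MAI = 4.55 m^3/ha/year

4.55


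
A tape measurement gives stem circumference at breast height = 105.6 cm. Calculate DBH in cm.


Formula: DBH = C / pi
DBH = 105.6 / pi
pi = 3.14159...
DBH = 33.6 cm

33.6


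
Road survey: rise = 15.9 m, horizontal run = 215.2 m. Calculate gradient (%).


Formula: Gradient = rise / run * 100
Gradient = 15.9 / 215.2 * 100 = 7.4%

7.4


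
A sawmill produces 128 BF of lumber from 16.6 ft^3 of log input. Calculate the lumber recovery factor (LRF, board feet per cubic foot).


Formula: LRF = Lumber Output (BF) / Log Input (ft^3)
LRF = 128 BF / 16.6 ft^3
LRF = 7.71 BF/ft^3

7.71


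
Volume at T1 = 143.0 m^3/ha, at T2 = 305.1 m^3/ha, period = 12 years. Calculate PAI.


Formula: PAI = (V_T2 - V_T1) / (T2 - T1)
Volume increment = 305.1 - 143.0 = 162.1 m^3/ha
PAI = 162.1 / 12 = 13.51 m^3/ha/year

13.51


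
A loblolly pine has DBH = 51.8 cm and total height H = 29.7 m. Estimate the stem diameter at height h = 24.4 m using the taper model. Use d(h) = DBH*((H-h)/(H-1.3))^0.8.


Taper: d(h) = DBH * ((H - h) / (H - 1.3))^0.8
Numerator = H - h = 29.7 - 24.4 = 5.3 m
Denominator = H - 1.3 = 29.7 - 1.3 = 28.4 m
Ratio = 5.3 / 28.4 = 0.18662
d = 51.8 * 0.18662^0.8 = 13.5 cm

13.5


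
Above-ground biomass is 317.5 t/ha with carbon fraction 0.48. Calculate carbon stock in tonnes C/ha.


Formula: Carbon Stock = Biomass * Carbon Fraction
C = 317.5 t/ha * 0.48
C = 152.4 t C/ha

152.4


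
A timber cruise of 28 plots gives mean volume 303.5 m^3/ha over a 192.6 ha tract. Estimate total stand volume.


Formula: Total Volume = Mean Volume per ha * Total Area
Total Volume = 303.5 m^3/ha * 192.6 ha
Total Volume = 58454 m^3

58454


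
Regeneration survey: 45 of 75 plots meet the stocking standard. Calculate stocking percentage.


Formula: Stocking % = stocked plots / total plots * 100
Stocking = 45 / 75 * 100
Stocking = 0.6 * 100 = 60.0%

60.0


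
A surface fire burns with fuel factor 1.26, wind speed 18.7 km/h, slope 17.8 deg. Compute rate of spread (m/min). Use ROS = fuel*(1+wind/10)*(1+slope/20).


Formula: ROS = fuel * (1 + wind/10) * (1 + slope/20)
Wind factor = 1 + 18.7/10 = 2.87
Slope factor = 1 + 17.8/20 = 1.89
ROS = 1.26 * 2.87 * 1.89 = 6.83 m/min

6.83


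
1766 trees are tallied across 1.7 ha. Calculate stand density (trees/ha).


Formula: Stand Density = N_trees / Area_ha
Density = 1766 trees / 1.7 ha
Density = 1039 trees/ha

1039


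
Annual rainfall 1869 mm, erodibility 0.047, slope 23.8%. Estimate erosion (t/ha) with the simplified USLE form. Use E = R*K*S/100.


Formula: E = R * K * S / 100  (simplified USLE)
R * K = 1869 * 0.047 = 87.843
E = 87.843 * 23.8 / 100 = 20.91 t/ha

20.91


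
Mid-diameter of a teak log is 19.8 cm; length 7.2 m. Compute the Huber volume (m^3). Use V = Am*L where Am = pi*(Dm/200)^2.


Huber: V = Am * L,  Am = pi*(Dm/200)^2
Am = pi*(19.8/200)^2 = 0.030791 m^2
V = 0.030791*7.2 = 0.2217 m^3

0.2217


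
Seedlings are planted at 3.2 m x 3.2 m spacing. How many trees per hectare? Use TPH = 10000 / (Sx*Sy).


Formula: TPH = 10000 m^2/ha / (spacing_x * spacing_y)
Area per tree = 3.2 m * 3.2 m = 10.24 m^2
TPH = 10000 / 10.24 = 977 trees/ha

977


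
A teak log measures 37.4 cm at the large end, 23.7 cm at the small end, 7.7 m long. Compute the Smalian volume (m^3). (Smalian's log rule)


Smalian: V = (A1 + A2)/2 * L,  A = pi*(D/200)^2
A1 = pi*(37.4/200)^2 = 0.109858 m^2
A2 = pi*(23.7/200)^2 = 0.044115 m^2
V = (0.109858+0.044115)/2*7.7 = 0.5928 m^3

0.5928


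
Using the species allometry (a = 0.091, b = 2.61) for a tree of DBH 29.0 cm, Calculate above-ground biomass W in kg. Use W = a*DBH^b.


Formula: W = a * DBH^b  (allometric power law)
DBH^b = 29.0^2.61 = 6559.3193
W = 0.091 * 6559.3193 = 596.9 kg

596.9


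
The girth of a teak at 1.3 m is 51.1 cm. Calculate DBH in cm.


Formula: DBH = C / pi
DBH = 51.1 / pi
pi = 3.14159...
DBH = 16.3 cm

16.3


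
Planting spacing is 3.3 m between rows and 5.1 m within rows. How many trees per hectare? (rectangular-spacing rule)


Formula: TPH = 10000 m^2/ha / (spacing_x * spacing_y)
Area per tree = 3.3 m * 5.1 m = 16.83 m^2
TPH = 10000 / 16.83 = 594 trees/ha

594


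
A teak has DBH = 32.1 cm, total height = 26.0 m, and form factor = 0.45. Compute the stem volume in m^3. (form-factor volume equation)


Formula: V = pi * (DBH/200)^2 * H * ff
Radius = DBH/200 = 32.1/200 = 0.1605 m
Radius^2 = 0.1605^2 = 0.02576025 m^2
V = pi * 0.02576025 * 26.0 * 0.45
V = 0.947 m^3

0.947


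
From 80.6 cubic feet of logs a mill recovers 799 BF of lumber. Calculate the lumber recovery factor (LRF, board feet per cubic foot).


Formula: LRF = Lumber Output (BF) / Log Input (ft^3)
LRF = 799 BF / 80.6 ft^3
LRF = 9.91 BF/ft^3

9.91


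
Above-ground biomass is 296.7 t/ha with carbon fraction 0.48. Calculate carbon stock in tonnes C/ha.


Formula: Carbon Stock = Biomass * Carbon Fraction
C = 296.7 t/ha * 0.48
C = 142.4 t C/ha

142.4


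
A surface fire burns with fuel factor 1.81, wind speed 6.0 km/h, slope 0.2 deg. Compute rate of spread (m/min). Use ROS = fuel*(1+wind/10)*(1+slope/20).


Formula: ROS = fuel * (1 + wind/10) * (1 + slope/20)
Wind factor = 1 + 6.0/10 = 1.6
Slope factor = 1 + 0.2/20 = 1.01
ROS = 1.81 * 1.6 * 1.01 = 2.92 m/min

2.92


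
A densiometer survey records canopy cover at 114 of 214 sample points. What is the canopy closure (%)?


Formula: Canopy closure = covered points / total points * 100
Closure = 114 / 214 * 100
Closure = 0.5327 * 100 = 53.3%

53.3


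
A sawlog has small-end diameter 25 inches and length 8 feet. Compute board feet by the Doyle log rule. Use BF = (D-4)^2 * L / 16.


Doyle: BF = (D - 4)^2 * L / 16
Adjusted diameter = 25 - 4 = 21 in
(D-4)^2 = 21^2 = 441
BF = 441 * 8 / 16 = 221 BF

221


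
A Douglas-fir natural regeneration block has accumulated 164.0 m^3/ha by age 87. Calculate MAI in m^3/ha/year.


Formula: MAI = Total Volume / Stand Age
MAI = 164.0 m^3/ha / 87 years
MAI = 1.89 m^3/ha/year

1.89


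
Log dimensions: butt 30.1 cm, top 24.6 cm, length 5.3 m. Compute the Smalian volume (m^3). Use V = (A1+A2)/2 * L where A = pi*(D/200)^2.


Smalian: V = (A1 + A2)/2 * L,  A = pi*(D/200)^2
A1 = pi*(30.1/200)^2 = 0.071158 m^2
A2 = pi*(24.6/200)^2 = 0.047529 m^2
V = (0.071158+0.047529)/2*5.3 = 0.3145 m^3

0.3145


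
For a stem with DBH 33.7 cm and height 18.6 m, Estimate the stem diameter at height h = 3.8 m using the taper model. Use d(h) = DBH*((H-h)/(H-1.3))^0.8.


Taper: d(h) = DBH * ((H - h) / (H - 1.3))^0.8
Numerator = H - h = 18.6 - 3.8 = 14.8 m
Denominator = H - 1.3 = 18.6 - 1.3 = 17.3 m
Ratio = 14.8 / 17.3 = 0.85549
d = 33.7 * 0.85549^0.8 = 29.7 cm

29.7


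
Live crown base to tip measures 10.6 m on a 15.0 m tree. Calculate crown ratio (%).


Formula: Crown Ratio = (Crown Length / Total Height) * 100
CR = (10.6 m / 15.0 m) * 100
CR = 0.7067 * 100 = 70.7%

70.7


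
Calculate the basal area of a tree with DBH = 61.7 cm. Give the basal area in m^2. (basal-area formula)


Formula: BA = pi * (DBH/2)^2 / 10000  (cm^2 to m^2)
Radius = DBH/2 = 61.7/2 = 30.85 cm
BA = pi * 30.85^2 / 10000
   = 2989.9244 cm^2 / 10000
   = 0.299 m^2

0.299


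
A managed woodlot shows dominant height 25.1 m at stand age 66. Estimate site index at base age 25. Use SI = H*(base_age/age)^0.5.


Formula: SI = H_dom * (base_age / age)^0.5
Age ratio = 25 / 66 = 0.37879
sqrt(age_ratio) = 0.61546
SI = 25.1 * 0.61546 = 15.4 m

15.4


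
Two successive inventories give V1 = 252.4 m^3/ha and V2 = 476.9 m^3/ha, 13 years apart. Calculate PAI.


Formula: PAI = (V_T2 - V_T1) / (T2 - T1)
Volume increment = 476.9 - 252.4 = 224.5 m^3/ha
PAI = 224.5 / 13 = 17.27 m^3/ha/year

17.27


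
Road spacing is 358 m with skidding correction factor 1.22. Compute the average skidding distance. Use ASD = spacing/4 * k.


Formula: ASD = (spacing / 4) * correction
Uncorrected distance = spacing / 4 = 358 / 4 = 89.5 m
ASD = 89.5 * 1.22 = 109 m

109


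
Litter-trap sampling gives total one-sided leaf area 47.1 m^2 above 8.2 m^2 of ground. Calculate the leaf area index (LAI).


Formula: LAI = total leaf area / ground area  (dimensionless)
LAI = 47.1 m^2 / 8.2 m^2
LAI = 5.74

5.74


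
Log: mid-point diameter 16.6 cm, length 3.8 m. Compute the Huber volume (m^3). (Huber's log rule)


Huber: V = Am * L,  Am = pi*(Dm/200)^2
Am = pi*(16.6/200)^2 = 0.021642 m^2
V = 0.021642*3.8 = 0.0822 m^3

0.0822


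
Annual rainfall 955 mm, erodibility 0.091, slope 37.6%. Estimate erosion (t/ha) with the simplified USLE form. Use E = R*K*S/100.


Formula: E = R * K * S / 100  (simplified USLE)
R * K = 955 * 0.091 = 86.905
E = 86.905 * 37.6 / 100 = 32.68 t/ha

32.68


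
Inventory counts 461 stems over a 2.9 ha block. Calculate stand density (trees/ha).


Formula: Stand Density = N_trees / Area_ha
Density = 461 trees / 2.9 ha
Density = 159 trees/ha

159


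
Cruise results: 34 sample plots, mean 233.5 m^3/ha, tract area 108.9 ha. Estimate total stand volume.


Formula: Total Volume = Mean Volume per ha * Total Area
Total Volume = 233.5 m^3/ha * 108.9 ha
Total Volume = 25428 m^3

25428


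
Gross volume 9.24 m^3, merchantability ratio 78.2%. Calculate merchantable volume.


Formula: MV = V_total * (merchantable_pct / 100)
Merchantable fraction = 78.2% / 100 = 0.782
MV = 9.24 m^3 * 0.782 = 7.226 m^3

7.226


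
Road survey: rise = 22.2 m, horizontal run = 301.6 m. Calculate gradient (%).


Formula: Gradient = rise / run * 100
Gradient = 22.2 / 301.6 * 100 = 7.4%

7.4


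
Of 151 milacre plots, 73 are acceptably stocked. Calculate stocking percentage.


Formula: Stocking % = stocked plots / total plots * 100
Stocking = 73 / 151 * 100
Stocking = 0.4834 * 100 = 48.3%

48.3
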